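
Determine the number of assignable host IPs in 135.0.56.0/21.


Host bits = 32 - 21 = 11
Total addresses = 2^11 = 2048
Usable = total - 2 (network and broadcast)
Usable hosts: 2046


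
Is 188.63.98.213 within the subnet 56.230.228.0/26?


Subnet network: 56.230.228.0
Test IP AND mask: 188.63.98.192
No, 188.63.98.213 is not in 56.230.228.0/26


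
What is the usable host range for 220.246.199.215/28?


Network: 220.246.199.208
Broadcast: 220.246.199.223
First usable = network + 1
Last usable = broadcast - 1
Range: 220.246.199.209 to 220.246.199.222


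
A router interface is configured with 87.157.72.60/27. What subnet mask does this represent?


/27 means 27 network bits, 5 host bits
Binary: 11111111111111111111111111100000
Mask: 255.255.255.224


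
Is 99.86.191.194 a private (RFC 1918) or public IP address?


RFC 1918 private ranges:
  10.0.0.0/8 (10.0.0.0 - 10.255.255.255)
  172.16.0.0/12 (172.16.0.0 - 172.31.255.255)
  192.168.0.0/16 (192.168.0.0 - 192.168.255.255)
Public (not in any RFC 1918 range)


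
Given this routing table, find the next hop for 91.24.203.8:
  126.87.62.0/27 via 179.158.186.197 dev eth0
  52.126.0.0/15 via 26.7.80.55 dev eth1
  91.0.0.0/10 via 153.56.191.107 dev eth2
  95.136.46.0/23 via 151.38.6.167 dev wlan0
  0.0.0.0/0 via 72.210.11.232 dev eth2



Longest prefix match for 91.24.203.8:
  /27 126.87.62.0: no
  /15 52.126.0.0: no
  /10 91.0.0.0: MATCH
  /23 95.136.46.0: no
  /0 0.0.0.0: MATCH
Selected: next-hop 153.56.191.107 via eth2 (matched /10)


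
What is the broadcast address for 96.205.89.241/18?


Network: 96.205.64.0/18
Host bits = 14
Set all host bits to 1:
Broadcast: 96.205.127.255


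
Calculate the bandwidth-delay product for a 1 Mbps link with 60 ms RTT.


BDP = bandwidth * RTT
= 1 Mbps * 60 ms
= 1 * 1e6 * 60 / 1000 bits
= 60000 bits
= 7500 bytes
= 7.3242 KB
BDP = 60000 bits (7500 bytes)


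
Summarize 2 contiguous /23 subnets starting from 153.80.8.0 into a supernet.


Original prefix: /23
Number of subnets: 2 = 2^1
New prefix = 23 - 1 = 22
Supernet: 153.80.8.0/22


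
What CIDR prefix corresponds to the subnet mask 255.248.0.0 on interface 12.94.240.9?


Binary: 11111111.11111000.00000000.00000000
Count leading 1s
Prefix: /13


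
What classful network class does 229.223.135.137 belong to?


First octet: 229
Binary: 11100101
1110xxxx -> Class D (224-239)
Class D (multicast), default mask N/A


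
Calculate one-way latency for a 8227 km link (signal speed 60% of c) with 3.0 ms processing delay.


Speed = 0.6 * 3e5 km/s = 180000 km/s
Propagation delay = 8227 / 180000 = 0.0457 s = 45.7056 ms
Processing delay = 3.0 ms
Total one-way latency = 48.7056 ms


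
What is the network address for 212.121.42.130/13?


IP:   11010100.01111001.00101010.10000010
Mask: 11111111.11111000.00000000.00000000
AND operation:
Net:  11010100.01111000.00000000.00000000
Network: 212.120.0.0/13


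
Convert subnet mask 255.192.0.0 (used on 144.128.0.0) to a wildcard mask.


Subnet mask: 255.192.0.0
Wildcard = 255.255.255.255 - subnet mask
255 - 255 = 0
255 - 192 = 63
255 - 0 = 255
255 - 0 = 255
Wildcard: 0.63.255.255


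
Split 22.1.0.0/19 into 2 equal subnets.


New prefix = 19 + 1 = 20
Each subnet has 4096 addresses
  22.1.0.0/20
  22.1.16.0/20
Subnets: 22.1.0.0/20, 22.1.16.0/20


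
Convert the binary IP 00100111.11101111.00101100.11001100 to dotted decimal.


00100111 = 39
11101111 = 239
00101100 = 44
11001100 = 204
IP: 39.239.44.204


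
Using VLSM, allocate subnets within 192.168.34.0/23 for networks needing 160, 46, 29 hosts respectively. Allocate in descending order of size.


160 hosts -> /24 (254 usable): 192.168.34.0/24
46 hosts -> /26 (62 usable): 192.168.35.0/26
29 hosts -> /27 (30 usable): 192.168.35.64/27
Allocation: 192.168.34.0/24 (160 hosts, 254 usable); 192.168.35.0/26 (46 hosts, 62 usable); 192.168.35.64/27 (29 hosts, 30 usable)


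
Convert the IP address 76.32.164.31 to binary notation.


76 = 01001100
32 = 00100000
164 = 10100100
31 = 00011111
Binary: 01001100.00100000.10100100.00011111


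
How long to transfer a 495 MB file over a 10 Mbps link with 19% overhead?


Effective throughput = 10 * (1 - 19/100) = 8.1 Mbps
File size in Mb = 495 * 8 = 3960 Mb
Time = 3960 / 8.1
Time = 488.8889 seconds


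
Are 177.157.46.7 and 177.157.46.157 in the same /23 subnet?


Mask: 255.255.254.0
177.157.46.7 AND mask = 177.157.46.0
177.157.46.157 AND mask = 177.157.46.0
Yes, same subnet (177.157.46.0)


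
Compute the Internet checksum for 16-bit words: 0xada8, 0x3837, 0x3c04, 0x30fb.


Sum all words (with carry folding):
+ 0xada8 = 0xada8
+ 0x3837 = 0xe5df
+ 0x3c04 = 0x21e4
+ 0x30fb = 0x52df
One's complement: ~0x52df
Checksum = 0xad20


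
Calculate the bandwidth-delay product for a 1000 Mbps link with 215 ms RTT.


BDP = bandwidth * RTT
= 1000 Mbps * 215 ms
= 1000 * 1e6 * 215 / 1000 bits
= 215000000 bits
= 26875000 bytes
= 26245.1172 KB
BDP = 215000000 bits (26875000 bytes)


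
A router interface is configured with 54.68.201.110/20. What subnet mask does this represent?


/20 means 20 network bits, 12 host bits
Binary: 11111111111111111111000000000000
Mask: 255.255.240.0


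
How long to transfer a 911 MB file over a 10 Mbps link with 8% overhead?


Effective throughput = 10 * (1 - 8/100) = 9.2 Mbps
File size in Mb = 911 * 8 = 7288 Mb
Time = 7288 / 9.2
Time = 792.1739 seconds


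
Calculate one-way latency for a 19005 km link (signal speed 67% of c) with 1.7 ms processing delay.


Speed = 0.67 * 3e5 km/s = 201000 km/s
Propagation delay = 19005 / 201000 = 0.0946 s = 94.5522 ms
Processing delay = 1.7 ms
Total one-way latency = 96.2522 ms


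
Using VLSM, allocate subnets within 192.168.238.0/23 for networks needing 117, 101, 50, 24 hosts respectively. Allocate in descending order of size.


117 hosts -> /25 (126 usable): 192.168.238.0/25
101 hosts -> /25 (126 usable): 192.168.238.128/25
50 hosts -> /26 (62 usable): 192.168.239.0/26
24 hosts -> /27 (30 usable): 192.168.239.64/27
Allocation: 192.168.238.0/25 (117 hosts, 126 usable); 192.168.238.128/25 (101 hosts, 126 usable); 192.168.239.0/26 (50 hosts, 62 usable); 192.168.239.64/27 (24 hosts, 30 usable)


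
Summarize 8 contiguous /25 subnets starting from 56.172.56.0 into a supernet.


Original prefix: /25
Number of subnets: 8 = 2^3
New prefix = 25 - 3 = 22
Supernet: 56.172.56.0/22


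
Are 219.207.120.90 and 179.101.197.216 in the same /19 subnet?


Mask: 255.255.224.0
219.207.120.90 AND mask = 219.207.96.0
179.101.197.216 AND mask = 179.101.192.0
No, different subnets (219.207.96.0 vs 179.101.192.0)


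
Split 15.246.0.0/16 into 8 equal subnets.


New prefix = 16 + 3 = 19
Each subnet has 8192 addresses
  15.246.0.0/19
  15.246.32.0/19
  15.246.64.0/19
  15.246.96.0/19
  15.246.128.0/19
  15.246.160.0/19
  15.246.192.0/19
  15.246.224.0/19
Subnets: 15.246.0.0/19, 15.246.32.0/19, 15.246.64.0/19, 15.246.96.0/19, 15.246.128.0/19, 15.246.160.0/19, 15.246.192.0/19, 15.246.224.0/19


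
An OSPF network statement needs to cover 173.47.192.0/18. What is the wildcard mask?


Subnet mask: 255.255.192.0
Wildcard = 255.255.255.255 - subnet mask
255 - 255 = 0
255 - 255 = 0
255 - 192 = 63
255 - 0 = 255
Wildcard: 0.0.63.255


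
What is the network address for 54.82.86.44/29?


IP:   00110110.01010010.01010110.00101100
Mask: 11111111.11111111.11111111.11111000
AND operation:
Net:  00110110.01010010.01010110.00101000
Network: 54.82.86.40/29


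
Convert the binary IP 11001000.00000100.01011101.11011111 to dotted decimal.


11001000 = 200
00000100 = 4
01011101 = 93
11011111 = 223
IP: 200.4.93.223


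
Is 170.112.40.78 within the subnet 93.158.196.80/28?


Subnet network: 93.158.196.80
Test IP AND mask: 170.112.40.64
No, 170.112.40.78 is not in 93.158.196.80/28


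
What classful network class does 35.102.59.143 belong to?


First octet: 35
Binary: 00100011
0xxxxxxx -> Class A (1-126)
Class A, default mask 255.0.0.0 (/8)


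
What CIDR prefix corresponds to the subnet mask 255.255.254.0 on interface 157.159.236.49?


Binary: 11111111.11111111.11111110.00000000
Count leading 1s
Prefix: /23


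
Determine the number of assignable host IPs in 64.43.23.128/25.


Host bits = 32 - 25 = 7
Total addresses = 2^7 = 128
Usable = total - 2 (network and broadcast)
Usable hosts: 126


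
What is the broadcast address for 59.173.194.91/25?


Network: 59.173.194.0/25
Host bits = 7
Set all host bits to 1:
Broadcast: 59.173.194.127


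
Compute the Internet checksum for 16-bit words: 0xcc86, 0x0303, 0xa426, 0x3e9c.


Sum all words (with carry folding):
+ 0xcc86 = 0xcc86
+ 0x0303 = 0xcf89
+ 0xa426 = 0x73b0
+ 0x3e9c = 0xb24c
One's complement: ~0xb24c
Checksum = 0x4db3


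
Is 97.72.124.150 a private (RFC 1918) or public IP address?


RFC 1918 private ranges:
  10.0.0.0/8 (10.0.0.0 - 10.255.255.255)
  172.16.0.0/12 (172.16.0.0 - 172.31.255.255)
  192.168.0.0/16 (192.168.0.0 - 192.168.255.255)
Public (not in any RFC 1918 range)


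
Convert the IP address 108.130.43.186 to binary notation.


108 = 01101100
130 = 10000010
43 = 00101011
186 = 10111010
Binary: 01101100.10000010.00101011.10111010


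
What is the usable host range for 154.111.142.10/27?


Network: 154.111.142.0
Broadcast: 154.111.142.31
First usable = network + 1
Last usable = broadcast - 1
Range: 154.111.142.1 to 154.111.142.30


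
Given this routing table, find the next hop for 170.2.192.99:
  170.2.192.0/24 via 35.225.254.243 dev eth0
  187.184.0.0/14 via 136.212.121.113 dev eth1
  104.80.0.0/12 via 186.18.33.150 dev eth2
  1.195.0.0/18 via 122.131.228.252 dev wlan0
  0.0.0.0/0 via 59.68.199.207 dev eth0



Longest prefix match for 170.2.192.99:
  /24 170.2.192.0: MATCH
  /14 187.184.0.0: no
  /12 104.80.0.0: no
  /18 1.195.0.0: no
  /0 0.0.0.0: MATCH
Selected: next-hop 35.225.254.243 via eth0 (matched /24)


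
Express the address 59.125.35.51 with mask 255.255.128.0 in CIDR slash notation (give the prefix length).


Binary: 11111111.11111111.10000000.00000000
Count leading 1s
Prefix: /17


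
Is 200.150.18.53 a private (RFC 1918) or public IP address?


RFC 1918 private ranges:
  10.0.0.0/8 (10.0.0.0 - 10.255.255.255)
  172.16.0.0/12 (172.16.0.0 - 172.31.255.255)
  192.168.0.0/16 (192.168.0.0 - 192.168.255.255)
Public (not in any RFC 1918 range)


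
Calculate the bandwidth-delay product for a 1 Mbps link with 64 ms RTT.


BDP = bandwidth * RTT
= 1 Mbps * 64 ms
= 1 * 1e6 * 64 / 1000 bits
= 64000 bits
= 8000 bytes
= 7.8125 KB
BDP = 64000 bits (8000 bytes)


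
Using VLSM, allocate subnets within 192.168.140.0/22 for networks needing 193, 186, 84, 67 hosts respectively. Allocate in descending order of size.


193 hosts -> /24 (254 usable): 192.168.140.0/24
186 hosts -> /24 (254 usable): 192.168.141.0/24
84 hosts -> /25 (126 usable): 192.168.142.0/25
67 hosts -> /25 (126 usable): 192.168.142.128/25
Allocation: 192.168.140.0/24 (193 hosts, 254 usable); 192.168.141.0/24 (186 hosts, 254 usable); 192.168.142.0/25 (84 hosts, 126 usable); 192.168.142.128/25 (67 hosts, 126 usable)


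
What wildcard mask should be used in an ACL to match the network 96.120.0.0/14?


Subnet mask: 255.252.0.0
Wildcard = 255.255.255.255 - subnet mask
255 - 255 = 0
255 - 252 = 3
255 - 0 = 255
255 - 0 = 255
Wildcard: 0.3.255.255


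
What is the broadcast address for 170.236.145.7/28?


Network: 170.236.145.0/28
Host bits = 4
Set all host bits to 1:
Broadcast: 170.236.145.15


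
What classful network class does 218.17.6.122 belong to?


First octet: 218
Binary: 11011010
110xxxxx -> Class C (192-223)
Class C, default mask 255.255.255.0 (/24)


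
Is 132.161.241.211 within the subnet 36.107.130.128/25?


Subnet network: 36.107.130.128
Test IP AND mask: 132.161.241.128
No, 132.161.241.211 is not in 36.107.130.128/25


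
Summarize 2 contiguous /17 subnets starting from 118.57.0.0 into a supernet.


Original prefix: /17
Number of subnets: 2 = 2^1
New prefix = 17 - 1 = 16
Supernet: 118.57.0.0/16


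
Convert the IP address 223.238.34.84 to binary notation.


223 = 11011111
238 = 11101110
34 = 00100010
84 = 01010100
Binary: 11011111.11101110.00100010.01010100


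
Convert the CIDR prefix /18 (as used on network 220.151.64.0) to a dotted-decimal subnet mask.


/18 means 18 network bits, 14 host bits
Binary: 11111111111111111100000000000000
Mask: 255.255.192.0


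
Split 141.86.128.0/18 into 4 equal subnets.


New prefix = 18 + 2 = 20
Each subnet has 4096 addresses
  141.86.128.0/20
  141.86.144.0/20
  141.86.160.0/20
  141.86.176.0/20
Subnets: 141.86.128.0/20, 141.86.144.0/20, 141.86.160.0/20, 141.86.176.0/20


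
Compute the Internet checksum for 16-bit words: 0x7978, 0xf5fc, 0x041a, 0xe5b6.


Sum all words (with carry folding):
+ 0x7978 = 0x7978
+ 0xf5fc = 0x6f75
+ 0x041a = 0x738f
+ 0xe5b6 = 0x5946
One's complement: ~0x5946
Checksum = 0xa6b9


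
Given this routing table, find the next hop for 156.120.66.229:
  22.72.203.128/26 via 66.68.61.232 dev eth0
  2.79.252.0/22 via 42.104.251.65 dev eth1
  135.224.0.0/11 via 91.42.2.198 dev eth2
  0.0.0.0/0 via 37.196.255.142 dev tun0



Longest prefix match for 156.120.66.229:
  /26 22.72.203.128: no
  /22 2.79.252.0: no
  /11 135.224.0.0: no
  /0 0.0.0.0: MATCH
Selected: next-hop 37.196.255.142 via tun0 (matched /0)


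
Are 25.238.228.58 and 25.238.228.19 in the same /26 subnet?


Mask: 255.255.255.192
25.238.228.58 AND mask = 25.238.228.0
25.238.228.19 AND mask = 25.238.228.0
Yes, same subnet (25.238.228.0)


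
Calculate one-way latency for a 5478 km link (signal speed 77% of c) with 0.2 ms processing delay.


Speed = 0.77 * 3e5 km/s = 231000 km/s
Propagation delay = 5478 / 231000 = 0.0237 s = 23.7143 ms
Processing delay = 0.2 ms
Total one-way latency = 23.9143 ms


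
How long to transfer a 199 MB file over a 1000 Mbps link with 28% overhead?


Effective throughput = 1000 * (1 - 28/100) = 720 Mbps
File size in Mb = 199 * 8 = 1592 Mb
Time = 1592 / 720
Time = 2.2111 seconds


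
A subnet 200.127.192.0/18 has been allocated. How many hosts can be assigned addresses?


Host bits = 32 - 18 = 14
Total addresses = 2^14 = 16384
Usable = total - 2 (network and broadcast)
Usable hosts: 16382


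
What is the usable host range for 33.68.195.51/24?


Network: 33.68.195.0
Broadcast: 33.68.195.255
First usable = network + 1
Last usable = broadcast - 1
Range: 33.68.195.1 to 33.68.195.254


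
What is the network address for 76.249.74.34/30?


IP:   01001100.11111001.01001010.00100010
Mask: 11111111.11111111.11111111.11111100
AND operation:
Net:  01001100.11111001.01001010.00100000
Network: 76.249.74.32/30


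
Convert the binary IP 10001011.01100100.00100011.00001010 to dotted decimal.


10001011 = 139
01100100 = 100
00100011 = 35
00001010 = 10
IP: 139.100.35.10


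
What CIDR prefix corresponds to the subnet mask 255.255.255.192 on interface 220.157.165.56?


Binary: 11111111.11111111.11111111.11000000
Count leading 1s
Prefix: /26


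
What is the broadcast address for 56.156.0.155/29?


Network: 56.156.0.152/29
Host bits = 3
Set all host bits to 1:
Broadcast: 56.156.0.159


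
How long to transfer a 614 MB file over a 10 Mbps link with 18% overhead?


Effective throughput = 10 * (1 - 18/100) = 8.2 Mbps
File size in Mb = 614 * 8 = 4912 Mb
Time = 4912 / 8.2
Time = 599.0244 seconds


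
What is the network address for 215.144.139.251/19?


IP:   11010111.10010000.10001011.11111011
Mask: 11111111.11111111.11100000.00000000
AND operation:
Net:  11010111.10010000.10000000.00000000
Network: 215.144.128.0/19


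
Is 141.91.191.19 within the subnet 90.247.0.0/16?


Subnet network: 90.247.0.0
Test IP AND mask: 141.91.0.0
No, 141.91.191.19 is not in 90.247.0.0/16


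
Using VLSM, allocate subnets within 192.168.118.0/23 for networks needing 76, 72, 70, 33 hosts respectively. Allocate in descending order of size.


76 hosts -> /25 (126 usable): 192.168.118.0/25
72 hosts -> /25 (126 usable): 192.168.118.128/25
70 hosts -> /25 (126 usable): 192.168.119.0/25
33 hosts -> /26 (62 usable): 192.168.119.128/26
Allocation: 192.168.118.0/25 (76 hosts, 126 usable); 192.168.118.128/25 (72 hosts, 126 usable); 192.168.119.0/25 (70 hosts, 126 usable); 192.168.119.128/26 (33 hosts, 62 usable)


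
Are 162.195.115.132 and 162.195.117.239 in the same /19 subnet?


Mask: 255.255.224.0
162.195.115.132 AND mask = 162.195.96.0
162.195.117.239 AND mask = 162.195.96.0
Yes, same subnet (162.195.96.0)


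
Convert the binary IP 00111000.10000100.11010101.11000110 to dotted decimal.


00111000 = 56
10000100 = 132
11010101 = 213
11000110 = 198
IP: 56.132.213.198


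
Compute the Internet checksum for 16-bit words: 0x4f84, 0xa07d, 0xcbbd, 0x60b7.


Sum all words (with carry folding):
+ 0x4f84 = 0x4f84
+ 0xa07d = 0xf001
+ 0xcbbd = 0xbbbf
+ 0x60b7 = 0x1c77
One's complement: ~0x1c77
Checksum = 0xe388


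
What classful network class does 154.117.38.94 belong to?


First octet: 154
Binary: 10011010
10xxxxxx -> Class B (128-191)
Class B, default mask 255.255.0.0 (/16)


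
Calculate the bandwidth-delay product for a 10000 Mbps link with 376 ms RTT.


BDP = bandwidth * RTT
= 10000 Mbps * 376 ms
= 10000 * 1e6 * 376 / 1000 bits
= 3760000000 bits
= 470000000 bytes
= 458984.375 KB
BDP = 3760000000 bits (470000000 bytes)


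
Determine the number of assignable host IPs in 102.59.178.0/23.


Host bits = 32 - 23 = 9
Total addresses = 2^9 = 512
Usable = total - 2 (network and broadcast)
Usable hosts: 510


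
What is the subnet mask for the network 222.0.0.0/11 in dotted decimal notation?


/11 means 11 network bits, 21 host bits
Binary: 11111111111000000000000000000000
Mask: 255.224.0.0


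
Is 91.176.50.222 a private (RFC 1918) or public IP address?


RFC 1918 private ranges:
  10.0.0.0/8 (10.0.0.0 - 10.255.255.255)
  172.16.0.0/12 (172.16.0.0 - 172.31.255.255)
  192.168.0.0/16 (192.168.0.0 - 192.168.255.255)
Public (not in any RFC 1918 range)


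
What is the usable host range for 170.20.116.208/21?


Network: 170.20.112.0
Broadcast: 170.20.119.255
First usable = network + 1
Last usable = broadcast - 1
Range: 170.20.112.1 to 170.20.119.254


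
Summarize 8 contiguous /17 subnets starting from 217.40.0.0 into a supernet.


Original prefix: /17
Number of subnets: 8 = 2^3
New prefix = 17 - 3 = 14
Supernet: 217.40.0.0/14


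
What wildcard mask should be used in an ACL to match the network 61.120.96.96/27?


Subnet mask: 255.255.255.224
Wildcard = 255.255.255.255 - subnet mask
255 - 255 = 0
255 - 255 = 0
255 - 255 = 0
255 - 224 = 31
Wildcard: 0.0.0.31


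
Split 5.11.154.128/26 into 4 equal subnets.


New prefix = 26 + 2 = 28
Each subnet has 16 addresses
  5.11.154.128/28
  5.11.154.144/28
  5.11.154.160/28
  5.11.154.176/28
Subnets: 5.11.154.128/28, 5.11.154.144/28, 5.11.154.160/28, 5.11.154.176/28


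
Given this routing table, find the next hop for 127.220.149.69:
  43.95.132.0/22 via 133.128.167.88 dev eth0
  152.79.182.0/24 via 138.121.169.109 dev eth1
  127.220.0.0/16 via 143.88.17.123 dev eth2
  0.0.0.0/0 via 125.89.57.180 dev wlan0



Longest prefix match for 127.220.149.69:
  /22 43.95.132.0: no
  /24 152.79.182.0: no
  /16 127.220.0.0: MATCH
  /0 0.0.0.0: MATCH
Selected: next-hop 143.88.17.123 via eth2 (matched /16)


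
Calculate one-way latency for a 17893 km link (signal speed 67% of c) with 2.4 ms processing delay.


Speed = 0.67 * 3e5 km/s = 201000 km/s
Propagation delay = 17893 / 201000 = 0.089 s = 89.0199 ms
Processing delay = 2.4 ms
Total one-way latency = 91.4199 ms


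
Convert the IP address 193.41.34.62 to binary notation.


193 = 11000001
41 = 00101001
34 = 00100010
62 = 00111110
Binary: 11000001.00101001.00100010.00111110


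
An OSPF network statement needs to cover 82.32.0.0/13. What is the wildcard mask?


Subnet mask: 255.248.0.0
Wildcard = 255.255.255.255 - subnet mask
255 - 255 = 0
255 - 248 = 7
255 - 0 = 255
255 - 0 = 255
Wildcard: 0.7.255.255


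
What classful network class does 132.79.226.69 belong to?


First octet: 132
Binary: 10000100
10xxxxxx -> Class B (128-191)
Class B, default mask 255.255.0.0 (/16)


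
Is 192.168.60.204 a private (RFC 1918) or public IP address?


RFC 1918 private ranges:
  10.0.0.0/8 (10.0.0.0 - 10.255.255.255)
  172.16.0.0/12 (172.16.0.0 - 172.31.255.255)
  192.168.0.0/16 (192.168.0.0 - 192.168.255.255)
Private (in 192.168.0.0/16)


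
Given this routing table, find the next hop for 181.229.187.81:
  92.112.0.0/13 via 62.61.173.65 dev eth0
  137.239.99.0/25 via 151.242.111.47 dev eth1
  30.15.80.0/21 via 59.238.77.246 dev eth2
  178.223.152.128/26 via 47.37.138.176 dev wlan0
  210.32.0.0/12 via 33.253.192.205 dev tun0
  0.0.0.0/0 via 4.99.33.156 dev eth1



Longest prefix match for 181.229.187.81:
  /13 92.112.0.0: no
  /25 137.239.99.0: no
  /21 30.15.80.0: no
  /26 178.223.152.128: no
  /12 210.32.0.0: no
  /0 0.0.0.0: MATCH
Selected: next-hop 4.99.33.156 via eth1 (matched /0)


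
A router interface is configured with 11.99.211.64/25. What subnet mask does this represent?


/25 means 25 network bits, 7 host bits
Binary: 11111111111111111111111110000000
Mask: 255.255.255.128


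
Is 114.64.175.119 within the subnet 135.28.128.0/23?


Subnet network: 135.28.128.0
Test IP AND mask: 114.64.174.0
No, 114.64.175.119 is not in 135.28.128.0/23


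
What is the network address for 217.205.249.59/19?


IP:   11011001.11001101.11111001.00111011
Mask: 11111111.11111111.11100000.00000000
AND operation:
Net:  11011001.11001101.11100000.00000000
Network: 217.205.224.0/19


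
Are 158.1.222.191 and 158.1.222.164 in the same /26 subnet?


Mask: 255.255.255.192
158.1.222.191 AND mask = 158.1.222.128
158.1.222.164 AND mask = 158.1.222.128
Yes, same subnet (158.1.222.128)


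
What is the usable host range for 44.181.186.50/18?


Network: 44.181.128.0
Broadcast: 44.181.191.255
First usable = network + 1
Last usable = broadcast - 1
Range: 44.181.128.1 to 44.181.191.254


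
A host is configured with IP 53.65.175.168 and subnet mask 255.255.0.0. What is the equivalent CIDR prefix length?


Binary: 11111111.11111111.00000000.00000000
Count leading 1s
Prefix: /16


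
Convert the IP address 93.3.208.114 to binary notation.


93 = 01011101
3 = 00000011
208 = 11010000
114 = 01110010
Binary: 01011101.00000011.11010000.01110010


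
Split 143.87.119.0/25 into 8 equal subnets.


New prefix = 25 + 3 = 28
Each subnet has 16 addresses
  143.87.119.0/28
  143.87.119.16/28
  143.87.119.32/28
  143.87.119.48/28
  143.87.119.64/28
  143.87.119.80/28
  143.87.119.96/28
  143.87.119.112/28
Subnets: 143.87.119.0/28, 143.87.119.16/28, 143.87.119.32/28, 143.87.119.48/28, 143.87.119.64/28, 143.87.119.80/28, 143.87.119.96/28, 143.87.119.112/28


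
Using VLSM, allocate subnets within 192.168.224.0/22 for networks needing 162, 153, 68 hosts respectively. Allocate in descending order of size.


162 hosts -> /24 (254 usable): 192.168.224.0/24
153 hosts -> /24 (254 usable): 192.168.225.0/24
68 hosts -> /25 (126 usable): 192.168.226.0/25
Allocation: 192.168.224.0/24 (162 hosts, 254 usable); 192.168.225.0/24 (153 hosts, 254 usable); 192.168.226.0/25 (68 hosts, 126 usable)


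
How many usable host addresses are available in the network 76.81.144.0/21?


Host bits = 32 - 21 = 11
Total addresses = 2^11 = 2048
Usable = total - 2 (network and broadcast)
Usable hosts: 2046


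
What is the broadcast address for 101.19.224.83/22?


Network: 101.19.224.0/22
Host bits = 10
Set all host bits to 1:
Broadcast: 101.19.227.255


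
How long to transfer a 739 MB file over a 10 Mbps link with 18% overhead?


Effective throughput = 10 * (1 - 18/100) = 8.2 Mbps
File size in Mb = 739 * 8 = 5912 Mb
Time = 5912 / 8.2
Time = 720.9756 seconds


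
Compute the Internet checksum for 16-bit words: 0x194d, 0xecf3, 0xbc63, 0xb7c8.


Sum all words (with carry folding):
+ 0x194d = 0x194d
+ 0xecf3 = 0x0641
+ 0xbc63 = 0xc2a4
+ 0xb7c8 = 0x7a6d
One's complement: ~0x7a6d
Checksum = 0x8592


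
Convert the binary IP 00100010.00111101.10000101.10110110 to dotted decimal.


00100010 = 34
00111101 = 61
10000101 = 133
10110110 = 182
IP: 34.61.133.182


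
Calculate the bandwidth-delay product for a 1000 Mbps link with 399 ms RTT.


BDP = bandwidth * RTT
= 1000 Mbps * 399 ms
= 1000 * 1e6 * 399 / 1000 bits
= 399000000 bits
= 49875000 bytes
= 48706.0547 KB
BDP = 399000000 bits (49875000 bytes)


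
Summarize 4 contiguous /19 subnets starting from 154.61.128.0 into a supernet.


Original prefix: /19
Number of subnets: 4 = 2^2
New prefix = 19 - 2 = 17
Supernet: 154.61.128.0/17


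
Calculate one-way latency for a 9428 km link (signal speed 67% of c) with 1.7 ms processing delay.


Speed = 0.67 * 3e5 km/s = 201000 km/s
Propagation delay = 9428 / 201000 = 0.0469 s = 46.9055 ms
Processing delay = 1.7 ms
Total one-way latency = 48.6055 ms


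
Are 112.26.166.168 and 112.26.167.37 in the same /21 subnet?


Mask: 255.255.248.0
112.26.166.168 AND mask = 112.26.160.0
112.26.167.37 AND mask = 112.26.160.0
Yes, same subnet (112.26.160.0)


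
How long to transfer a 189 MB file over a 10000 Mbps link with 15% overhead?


Effective throughput = 10000 * (1 - 15/100) = 8500 Mbps
File size in Mb = 189 * 8 = 1512 Mb
Time = 1512 / 8500
Time = 0.1779 seconds


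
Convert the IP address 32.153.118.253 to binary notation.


32 = 00100000
153 = 10011001
118 = 01110110
253 = 11111101
Binary: 00100000.10011001.01110110.11111101


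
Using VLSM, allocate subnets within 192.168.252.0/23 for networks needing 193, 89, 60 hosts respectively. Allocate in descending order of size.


193 hosts -> /24 (254 usable): 192.168.252.0/24
89 hosts -> /25 (126 usable): 192.168.253.0/25
60 hosts -> /26 (62 usable): 192.168.253.128/26
Allocation: 192.168.252.0/24 (193 hosts, 254 usable); 192.168.253.0/25 (89 hosts, 126 usable); 192.168.253.128/26 (60 hosts, 62 usable)


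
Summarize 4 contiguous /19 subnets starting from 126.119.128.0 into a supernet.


Original prefix: /19
Number of subnets: 4 = 2^2
New prefix = 19 - 2 = 17
Supernet: 126.119.128.0/17


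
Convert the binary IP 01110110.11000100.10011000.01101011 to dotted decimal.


01110110 = 118
11000100 = 196
10011000 = 152
01101011 = 107
IP: 118.196.152.107


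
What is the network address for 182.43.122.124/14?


IP:   10110110.00101011.01111010.01111100
Mask: 11111111.11111100.00000000.00000000
AND operation:
Net:  10110110.00101000.00000000.00000000
Network: 182.40.0.0/14


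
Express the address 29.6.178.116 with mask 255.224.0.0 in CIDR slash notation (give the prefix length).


Binary: 11111111.11100000.00000000.00000000
Count leading 1s
Prefix: /11


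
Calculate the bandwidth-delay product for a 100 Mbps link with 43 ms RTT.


BDP = bandwidth * RTT
= 100 Mbps * 43 ms
= 100 * 1e6 * 43 / 1000 bits
= 4300000 bits
= 537500 bytes
= 524.9023 KB
BDP = 4300000 bits (537500 bytes)


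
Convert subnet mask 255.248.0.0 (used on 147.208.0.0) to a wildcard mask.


Subnet mask: 255.248.0.0
Wildcard = 255.255.255.255 - subnet mask
255 - 255 = 0
255 - 248 = 7
255 - 0 = 255
255 - 0 = 255
Wildcard: 0.7.255.255


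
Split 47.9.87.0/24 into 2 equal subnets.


New prefix = 24 + 1 = 25
Each subnet has 128 addresses
  47.9.87.0/25
  47.9.87.128/25
Subnets: 47.9.87.0/25, 47.9.87.128/25


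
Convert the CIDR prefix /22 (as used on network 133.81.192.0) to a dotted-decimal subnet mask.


/22 means 22 network bits, 10 host bits
Binary: 11111111111111111111110000000000
Mask: 255.255.252.0


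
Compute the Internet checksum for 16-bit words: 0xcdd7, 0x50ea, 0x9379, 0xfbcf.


Sum all words (with carry folding):
+ 0xcdd7 = 0xcdd7
+ 0x50ea = 0x1ec2
+ 0x9379 = 0xb23b
+ 0xfbcf = 0xae0b
One's complement: ~0xae0b
Checksum = 0x51f4


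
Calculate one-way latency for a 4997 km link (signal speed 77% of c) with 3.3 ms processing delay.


Speed = 0.77 * 3e5 km/s = 231000 km/s
Propagation delay = 4997 / 231000 = 0.0216 s = 21.632 ms
Processing delay = 3.3 ms
Total one-way latency = 24.932 ms


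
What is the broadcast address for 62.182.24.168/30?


Network: 62.182.24.168/30
Host bits = 2
Set all host bits to 1:
Broadcast: 62.182.24.171


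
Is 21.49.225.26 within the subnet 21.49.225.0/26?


Subnet network: 21.49.225.0
Test IP AND mask: 21.49.225.0
Yes, 21.49.225.26 is in 21.49.225.0/26


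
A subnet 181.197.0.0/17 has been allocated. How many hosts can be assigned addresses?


Host bits = 32 - 17 = 15
Total addresses = 2^15 = 32768
Usable = total - 2 (network and broadcast)
Usable hosts: 32766


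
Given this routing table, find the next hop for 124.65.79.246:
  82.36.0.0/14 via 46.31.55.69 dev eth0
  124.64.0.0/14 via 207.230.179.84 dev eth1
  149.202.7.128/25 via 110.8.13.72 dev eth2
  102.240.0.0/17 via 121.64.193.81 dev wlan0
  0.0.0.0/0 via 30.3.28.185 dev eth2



Longest prefix match for 124.65.79.246:
  /14 82.36.0.0: no
  /14 124.64.0.0: MATCH
  /25 149.202.7.128: no
  /17 102.240.0.0: no
  /0 0.0.0.0: MATCH
Selected: next-hop 207.230.179.84 via eth1 (matched /14)


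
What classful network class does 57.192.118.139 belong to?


First octet: 57
Binary: 00111001
0xxxxxxx -> Class A (1-126)
Class A, default mask 255.0.0.0 (/8)


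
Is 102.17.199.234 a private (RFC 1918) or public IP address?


RFC 1918 private ranges:
  10.0.0.0/8 (10.0.0.0 - 10.255.255.255)
  172.16.0.0/12 (172.16.0.0 - 172.31.255.255)
  192.168.0.0/16 (192.168.0.0 - 192.168.255.255)
Public (not in any RFC 1918 range)


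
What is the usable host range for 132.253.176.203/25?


Network: 132.253.176.128
Broadcast: 132.253.176.255
First usable = network + 1
Last usable = broadcast - 1
Range: 132.253.176.129 to 132.253.176.254


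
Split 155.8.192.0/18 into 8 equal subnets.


New prefix = 18 + 3 = 21
Each subnet has 2048 addresses
  155.8.192.0/21
  155.8.200.0/21
  155.8.208.0/21
  155.8.216.0/21
  155.8.224.0/21
  155.8.232.0/21
  155.8.240.0/21
  155.8.248.0/21
Subnets: 155.8.192.0/21, 155.8.200.0/21, 155.8.208.0/21, 155.8.216.0/21, 155.8.224.0/21, 155.8.232.0/21, 155.8.240.0/21, 155.8.248.0/21


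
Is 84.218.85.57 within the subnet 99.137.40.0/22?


Subnet network: 99.137.40.0
Test IP AND mask: 84.218.84.0
No, 84.218.85.57 is not in 99.137.40.0/22


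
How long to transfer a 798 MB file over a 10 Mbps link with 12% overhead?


Effective throughput = 10 * (1 - 12/100) = 8.8 Mbps
File size in Mb = 798 * 8 = 6384 Mb
Time = 6384 / 8.8
Time = 725.4545 seconds


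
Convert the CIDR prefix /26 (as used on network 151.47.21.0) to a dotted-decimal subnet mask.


/26 means 26 network bits, 6 host bits
Binary: 11111111111111111111111111000000
Mask: 255.255.255.192


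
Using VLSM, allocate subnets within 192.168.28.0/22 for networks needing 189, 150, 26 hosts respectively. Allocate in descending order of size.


189 hosts -> /24 (254 usable): 192.168.28.0/24
150 hosts -> /24 (254 usable): 192.168.29.0/24
26 hosts -> /27 (30 usable): 192.168.30.0/27
Allocation: 192.168.28.0/24 (189 hosts, 254 usable); 192.168.29.0/24 (150 hosts, 254 usable); 192.168.30.0/27 (26 hosts, 30 usable)


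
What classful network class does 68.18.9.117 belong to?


First octet: 68
Binary: 01000100
0xxxxxxx -> Class A (1-126)
Class A, default mask 255.0.0.0 (/8)


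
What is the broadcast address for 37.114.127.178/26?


Network: 37.114.127.128/26
Host bits = 6
Set all host bits to 1:
Broadcast: 37.114.127.191


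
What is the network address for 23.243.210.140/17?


IP:   00010111.11110011.11010010.10001100
Mask: 11111111.11111111.10000000.00000000
AND operation:
Net:  00010111.11110011.10000000.00000000
Network: 23.243.128.0/17


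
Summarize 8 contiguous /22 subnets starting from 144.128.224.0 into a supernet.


Original prefix: /22
Number of subnets: 8 = 2^3
New prefix = 22 - 3 = 19
Supernet: 144.128.224.0/19


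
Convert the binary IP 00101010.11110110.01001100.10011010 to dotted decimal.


00101010 = 42
11110110 = 246
01001100 = 76
10011010 = 154
IP: 42.246.76.154


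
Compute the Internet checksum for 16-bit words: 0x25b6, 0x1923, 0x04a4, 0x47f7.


Sum all words (with carry folding):
+ 0x25b6 = 0x25b6
+ 0x1923 = 0x3ed9
+ 0x04a4 = 0x437d
+ 0x47f7 = 0x8b74
One's complement: ~0x8b74
Checksum = 0x748b


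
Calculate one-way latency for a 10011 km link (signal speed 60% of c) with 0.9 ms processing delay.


Speed = 0.6 * 3e5 km/s = 180000 km/s
Propagation delay = 10011 / 180000 = 0.0556 s = 55.6167 ms
Processing delay = 0.9 ms
Total one-way latency = 56.5167 ms


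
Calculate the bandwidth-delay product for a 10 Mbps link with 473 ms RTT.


BDP = bandwidth * RTT
= 10 Mbps * 473 ms
= 10 * 1e6 * 473 / 1000 bits
= 4730000 bits
= 591250 bytes
= 577.3926 KB
BDP = 4730000 bits (591250 bytes)


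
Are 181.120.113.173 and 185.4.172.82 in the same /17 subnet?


Mask: 255.255.128.0
181.120.113.173 AND mask = 181.120.0.0
185.4.172.82 AND mask = 185.4.128.0
No, different subnets (181.120.0.0 vs 185.4.128.0)


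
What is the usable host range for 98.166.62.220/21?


Network: 98.166.56.0
Broadcast: 98.166.63.255
First usable = network + 1
Last usable = broadcast - 1
Range: 98.166.56.1 to 98.166.63.254


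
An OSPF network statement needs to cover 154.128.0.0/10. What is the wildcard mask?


Subnet mask: 255.192.0.0
Wildcard = 255.255.255.255 - subnet mask
255 - 255 = 0
255 - 192 = 63
255 - 0 = 255
255 - 0 = 255
Wildcard: 0.63.255.255


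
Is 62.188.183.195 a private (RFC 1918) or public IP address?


RFC 1918 private ranges:
  10.0.0.0/8 (10.0.0.0 - 10.255.255.255)
  172.16.0.0/12 (172.16.0.0 - 172.31.255.255)
  192.168.0.0/16 (192.168.0.0 - 192.168.255.255)
Public (not in any RFC 1918 range)


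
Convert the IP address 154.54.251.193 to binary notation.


154 = 10011010
54 = 00110110
251 = 11111011
193 = 11000001
Binary: 10011010.00110110.11111011.11000001


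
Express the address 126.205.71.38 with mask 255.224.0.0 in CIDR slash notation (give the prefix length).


Binary: 11111111.11100000.00000000.00000000
Count leading 1s
Prefix: /11


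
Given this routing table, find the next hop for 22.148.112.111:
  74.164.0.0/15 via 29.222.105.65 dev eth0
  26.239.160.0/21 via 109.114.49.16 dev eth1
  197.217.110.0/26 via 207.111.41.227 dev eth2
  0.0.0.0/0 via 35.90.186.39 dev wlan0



Longest prefix match for 22.148.112.111:
  /15 74.164.0.0: no
  /21 26.239.160.0: no
  /26 197.217.110.0: no
  /0 0.0.0.0: MATCH
Selected: next-hop 35.90.186.39 via wlan0 (matched /0)


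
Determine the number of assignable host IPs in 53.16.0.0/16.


Host bits = 32 - 16 = 16
Total addresses = 2^16 = 65536
Usable = total - 2 (network and broadcast)
Usable hosts: 65534


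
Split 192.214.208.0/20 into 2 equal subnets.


New prefix = 20 + 1 = 21
Each subnet has 2048 addresses
  192.214.208.0/21
  192.214.216.0/21
Subnets: 192.214.208.0/21, 192.214.216.0/21


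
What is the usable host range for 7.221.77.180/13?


Network: 7.216.0.0
Broadcast: 7.223.255.255
First usable = network + 1
Last usable = broadcast - 1
Range: 7.216.0.1 to 7.223.255.254


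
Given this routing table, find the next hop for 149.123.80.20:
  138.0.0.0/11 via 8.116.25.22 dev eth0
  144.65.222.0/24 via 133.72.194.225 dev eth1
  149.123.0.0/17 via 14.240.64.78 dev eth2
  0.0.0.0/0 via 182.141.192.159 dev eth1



Longest prefix match for 149.123.80.20:
  /11 138.0.0.0: no
  /24 144.65.222.0: no
  /17 149.123.0.0: MATCH
  /0 0.0.0.0: MATCH
Selected: next-hop 14.240.64.78 via eth2 (matched /17)


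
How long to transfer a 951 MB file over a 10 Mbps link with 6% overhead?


Effective throughput = 10 * (1 - 6/100) = 9.4 Mbps
File size in Mb = 951 * 8 = 7608 Mb
Time = 7608 / 9.4
Time = 809.3617 seconds


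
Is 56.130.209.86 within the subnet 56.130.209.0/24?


Subnet network: 56.130.209.0
Test IP AND mask: 56.130.209.0
Yes, 56.130.209.86 is in 56.130.209.0/24


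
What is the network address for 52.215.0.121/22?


IP:   00110100.11010111.00000000.01111001
Mask: 11111111.11111111.11111100.00000000
AND operation:
Net:  00110100.11010111.00000000.00000000
Network: 52.215.0.0/22


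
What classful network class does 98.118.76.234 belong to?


First octet: 98
Binary: 01100010
0xxxxxxx -> Class A (1-126)
Class A, default mask 255.0.0.0 (/8)


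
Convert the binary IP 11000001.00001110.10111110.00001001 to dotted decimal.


11000001 = 193
00001110 = 14
10111110 = 190
00001001 = 9
IP: 193.14.190.9


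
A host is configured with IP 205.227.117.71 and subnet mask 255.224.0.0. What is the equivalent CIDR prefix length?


Binary: 11111111.11100000.00000000.00000000
Count leading 1s
Prefix: /11


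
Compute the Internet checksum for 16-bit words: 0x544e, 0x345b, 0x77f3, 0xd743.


Sum all words (with carry folding):
+ 0x544e = 0x544e
+ 0x345b = 0x88a9
+ 0x77f3 = 0x009d
+ 0xd743 = 0xd7e0
One's complement: ~0xd7e0
Checksum = 0x281f


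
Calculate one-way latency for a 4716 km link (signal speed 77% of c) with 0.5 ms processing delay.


Speed = 0.77 * 3e5 km/s = 231000 km/s
Propagation delay = 4716 / 231000 = 0.0204 s = 20.4156 ms
Processing delay = 0.5 ms
Total one-way latency = 20.9156 ms


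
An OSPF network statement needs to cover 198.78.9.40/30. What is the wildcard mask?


Subnet mask: 255.255.255.252
Wildcard = 255.255.255.255 - subnet mask
255 - 255 = 0
255 - 255 = 0
255 - 255 = 0
255 - 252 = 3
Wildcard: 0.0.0.3


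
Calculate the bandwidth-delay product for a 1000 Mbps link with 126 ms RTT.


BDP = bandwidth * RTT
= 1000 Mbps * 126 ms
= 1000 * 1e6 * 126 / 1000 bits
= 126000000 bits
= 15750000 bytes
= 15380.8594 KB
BDP = 126000000 bits (15750000 bytes)


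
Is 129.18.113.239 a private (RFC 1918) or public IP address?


RFC 1918 private ranges:
  10.0.0.0/8 (10.0.0.0 - 10.255.255.255)
  172.16.0.0/12 (172.16.0.0 - 172.31.255.255)
  192.168.0.0/16 (192.168.0.0 - 192.168.255.255)
Public (not in any RFC 1918 range)


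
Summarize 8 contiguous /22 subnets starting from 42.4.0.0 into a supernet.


Original prefix: /22
Number of subnets: 8 = 2^3
New prefix = 22 - 3 = 19
Supernet: 42.4.0.0/19


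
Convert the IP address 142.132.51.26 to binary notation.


142 = 10001110
132 = 10000100
51 = 00110011
26 = 00011010
Binary: 10001110.10000100.00110011.00011010


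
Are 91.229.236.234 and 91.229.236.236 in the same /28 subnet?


Mask: 255.255.255.240
91.229.236.234 AND mask = 91.229.236.224
91.229.236.236 AND mask = 91.229.236.224
Yes, same subnet (91.229.236.224)


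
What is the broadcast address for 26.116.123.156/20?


Network: 26.116.112.0/20
Host bits = 12
Set all host bits to 1:
Broadcast: 26.116.127.255


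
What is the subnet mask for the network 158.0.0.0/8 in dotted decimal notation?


/8 means 8 network bits, 24 host bits
Binary: 11111111000000000000000000000000
Mask: 255.0.0.0


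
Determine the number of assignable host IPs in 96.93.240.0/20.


Host bits = 32 - 20 = 12
Total addresses = 2^12 = 4096
Usable = total - 2 (network and broadcast)
Usable hosts: 4094


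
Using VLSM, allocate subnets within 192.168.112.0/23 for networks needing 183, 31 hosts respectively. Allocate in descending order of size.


183 hosts -> /24 (254 usable): 192.168.112.0/24
31 hosts -> /26 (62 usable): 192.168.113.0/26
Allocation: 192.168.112.0/24 (183 hosts, 254 usable); 192.168.113.0/26 (31 hosts, 62 usable)


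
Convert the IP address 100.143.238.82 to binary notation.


100 = 01100100
143 = 10001111
238 = 11101110
82 = 01010010
Binary: 01100100.10001111.11101110.01010010
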